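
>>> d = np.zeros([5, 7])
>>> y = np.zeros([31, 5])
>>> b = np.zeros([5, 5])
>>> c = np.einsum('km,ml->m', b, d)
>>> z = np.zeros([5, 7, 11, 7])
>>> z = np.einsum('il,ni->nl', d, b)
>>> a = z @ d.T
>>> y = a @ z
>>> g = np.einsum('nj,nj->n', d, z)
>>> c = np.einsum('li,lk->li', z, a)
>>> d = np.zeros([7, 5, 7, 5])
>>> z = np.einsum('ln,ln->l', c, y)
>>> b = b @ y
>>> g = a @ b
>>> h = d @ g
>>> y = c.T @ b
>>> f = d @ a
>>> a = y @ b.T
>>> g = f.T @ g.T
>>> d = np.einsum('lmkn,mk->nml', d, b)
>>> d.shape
(5, 5, 7)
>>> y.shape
(7, 7)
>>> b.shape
(5, 7)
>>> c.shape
(5, 7)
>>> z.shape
(5,)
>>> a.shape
(7, 5)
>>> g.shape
(5, 7, 5, 5)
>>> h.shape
(7, 5, 7, 7)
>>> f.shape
(7, 5, 7, 5)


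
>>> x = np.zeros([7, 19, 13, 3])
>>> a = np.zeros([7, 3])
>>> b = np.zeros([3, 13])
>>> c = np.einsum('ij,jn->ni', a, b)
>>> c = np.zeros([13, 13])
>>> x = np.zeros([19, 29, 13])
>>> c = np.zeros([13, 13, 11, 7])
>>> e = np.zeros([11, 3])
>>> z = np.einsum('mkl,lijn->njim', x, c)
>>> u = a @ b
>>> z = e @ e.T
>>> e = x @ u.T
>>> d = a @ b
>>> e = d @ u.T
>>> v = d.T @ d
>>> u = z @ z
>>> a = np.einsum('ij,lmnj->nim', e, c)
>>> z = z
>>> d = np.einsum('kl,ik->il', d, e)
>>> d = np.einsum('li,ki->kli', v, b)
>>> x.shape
(19, 29, 13)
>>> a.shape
(11, 7, 13)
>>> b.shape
(3, 13)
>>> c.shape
(13, 13, 11, 7)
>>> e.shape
(7, 7)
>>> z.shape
(11, 11)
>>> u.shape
(11, 11)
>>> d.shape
(3, 13, 13)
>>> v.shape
(13, 13)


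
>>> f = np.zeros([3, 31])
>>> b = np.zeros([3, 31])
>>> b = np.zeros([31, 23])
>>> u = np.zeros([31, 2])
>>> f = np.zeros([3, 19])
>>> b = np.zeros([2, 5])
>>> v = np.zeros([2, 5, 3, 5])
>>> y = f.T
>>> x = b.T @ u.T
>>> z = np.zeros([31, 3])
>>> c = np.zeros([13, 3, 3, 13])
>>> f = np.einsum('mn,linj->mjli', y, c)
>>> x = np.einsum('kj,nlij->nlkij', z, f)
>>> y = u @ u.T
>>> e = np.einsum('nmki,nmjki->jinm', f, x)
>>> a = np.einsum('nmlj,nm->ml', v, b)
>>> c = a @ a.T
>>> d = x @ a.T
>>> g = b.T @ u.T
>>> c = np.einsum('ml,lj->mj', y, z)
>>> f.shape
(19, 13, 13, 3)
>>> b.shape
(2, 5)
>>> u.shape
(31, 2)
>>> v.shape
(2, 5, 3, 5)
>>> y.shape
(31, 31)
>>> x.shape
(19, 13, 31, 13, 3)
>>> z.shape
(31, 3)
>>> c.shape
(31, 3)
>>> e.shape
(31, 3, 19, 13)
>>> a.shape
(5, 3)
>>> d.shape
(19, 13, 31, 13, 5)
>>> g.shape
(5, 31)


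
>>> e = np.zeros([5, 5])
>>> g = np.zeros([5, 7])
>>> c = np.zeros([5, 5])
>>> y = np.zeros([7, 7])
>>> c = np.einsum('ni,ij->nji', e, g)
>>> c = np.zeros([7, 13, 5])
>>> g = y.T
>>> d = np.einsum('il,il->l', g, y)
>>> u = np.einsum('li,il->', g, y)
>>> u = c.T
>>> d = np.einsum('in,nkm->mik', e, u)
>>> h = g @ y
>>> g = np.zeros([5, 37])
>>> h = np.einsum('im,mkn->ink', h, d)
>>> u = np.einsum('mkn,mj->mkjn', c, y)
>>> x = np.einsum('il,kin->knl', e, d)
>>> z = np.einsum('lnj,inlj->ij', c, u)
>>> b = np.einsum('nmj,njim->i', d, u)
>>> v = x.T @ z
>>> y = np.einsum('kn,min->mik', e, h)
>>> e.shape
(5, 5)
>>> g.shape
(5, 37)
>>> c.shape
(7, 13, 5)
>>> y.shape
(7, 13, 5)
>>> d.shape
(7, 5, 13)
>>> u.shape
(7, 13, 7, 5)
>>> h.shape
(7, 13, 5)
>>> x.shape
(7, 13, 5)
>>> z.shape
(7, 5)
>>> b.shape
(7,)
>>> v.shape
(5, 13, 5)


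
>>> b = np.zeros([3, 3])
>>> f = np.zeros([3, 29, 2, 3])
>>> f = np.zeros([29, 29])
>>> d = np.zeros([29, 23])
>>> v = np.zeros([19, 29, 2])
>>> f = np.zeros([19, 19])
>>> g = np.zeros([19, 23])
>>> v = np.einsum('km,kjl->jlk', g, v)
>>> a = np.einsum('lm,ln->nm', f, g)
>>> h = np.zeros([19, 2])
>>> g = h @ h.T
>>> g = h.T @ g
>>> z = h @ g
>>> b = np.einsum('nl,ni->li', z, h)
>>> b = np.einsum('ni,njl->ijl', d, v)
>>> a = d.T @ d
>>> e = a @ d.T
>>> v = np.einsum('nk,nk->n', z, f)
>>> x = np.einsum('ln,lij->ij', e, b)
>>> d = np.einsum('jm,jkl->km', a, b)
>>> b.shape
(23, 2, 19)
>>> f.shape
(19, 19)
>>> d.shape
(2, 23)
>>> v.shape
(19,)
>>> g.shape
(2, 19)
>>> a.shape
(23, 23)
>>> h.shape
(19, 2)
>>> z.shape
(19, 19)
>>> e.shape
(23, 29)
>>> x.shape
(2, 19)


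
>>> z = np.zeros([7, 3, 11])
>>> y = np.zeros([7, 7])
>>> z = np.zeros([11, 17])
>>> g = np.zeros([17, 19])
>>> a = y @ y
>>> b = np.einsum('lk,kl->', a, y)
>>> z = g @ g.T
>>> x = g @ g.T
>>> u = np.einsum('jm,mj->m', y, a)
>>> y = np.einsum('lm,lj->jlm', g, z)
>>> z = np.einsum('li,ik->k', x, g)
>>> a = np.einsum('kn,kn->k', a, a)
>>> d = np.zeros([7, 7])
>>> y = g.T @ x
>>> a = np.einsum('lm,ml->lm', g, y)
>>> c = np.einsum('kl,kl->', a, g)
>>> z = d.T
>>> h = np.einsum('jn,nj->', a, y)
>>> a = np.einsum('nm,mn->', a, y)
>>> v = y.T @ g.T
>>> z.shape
(7, 7)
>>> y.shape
(19, 17)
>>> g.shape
(17, 19)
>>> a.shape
()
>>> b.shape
()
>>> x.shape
(17, 17)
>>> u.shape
(7,)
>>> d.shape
(7, 7)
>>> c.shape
()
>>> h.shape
()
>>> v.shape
(17, 17)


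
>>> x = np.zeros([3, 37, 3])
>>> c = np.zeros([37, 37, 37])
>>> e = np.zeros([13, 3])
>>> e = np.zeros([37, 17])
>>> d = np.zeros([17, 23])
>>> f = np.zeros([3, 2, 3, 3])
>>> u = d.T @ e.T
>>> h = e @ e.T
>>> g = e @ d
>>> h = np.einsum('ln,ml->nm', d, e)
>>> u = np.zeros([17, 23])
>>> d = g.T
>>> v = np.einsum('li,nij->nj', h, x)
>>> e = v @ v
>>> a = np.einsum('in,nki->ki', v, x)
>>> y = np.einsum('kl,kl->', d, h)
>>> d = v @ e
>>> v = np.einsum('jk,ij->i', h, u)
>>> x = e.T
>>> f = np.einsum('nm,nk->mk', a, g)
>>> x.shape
(3, 3)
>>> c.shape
(37, 37, 37)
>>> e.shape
(3, 3)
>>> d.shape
(3, 3)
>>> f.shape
(3, 23)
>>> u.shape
(17, 23)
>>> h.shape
(23, 37)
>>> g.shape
(37, 23)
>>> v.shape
(17,)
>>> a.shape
(37, 3)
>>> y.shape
()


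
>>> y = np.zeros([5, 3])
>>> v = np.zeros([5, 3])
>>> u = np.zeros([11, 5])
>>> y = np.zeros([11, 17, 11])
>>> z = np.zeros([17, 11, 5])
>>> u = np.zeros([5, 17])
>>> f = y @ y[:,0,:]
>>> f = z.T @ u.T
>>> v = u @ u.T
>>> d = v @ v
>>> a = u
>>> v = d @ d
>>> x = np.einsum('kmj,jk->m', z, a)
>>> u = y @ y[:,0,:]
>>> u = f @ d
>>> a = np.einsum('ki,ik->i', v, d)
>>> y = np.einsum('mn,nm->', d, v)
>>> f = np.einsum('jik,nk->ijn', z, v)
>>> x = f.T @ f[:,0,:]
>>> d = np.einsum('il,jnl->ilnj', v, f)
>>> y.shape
()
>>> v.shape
(5, 5)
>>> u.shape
(5, 11, 5)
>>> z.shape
(17, 11, 5)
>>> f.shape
(11, 17, 5)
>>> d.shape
(5, 5, 17, 11)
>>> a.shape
(5,)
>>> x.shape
(5, 17, 5)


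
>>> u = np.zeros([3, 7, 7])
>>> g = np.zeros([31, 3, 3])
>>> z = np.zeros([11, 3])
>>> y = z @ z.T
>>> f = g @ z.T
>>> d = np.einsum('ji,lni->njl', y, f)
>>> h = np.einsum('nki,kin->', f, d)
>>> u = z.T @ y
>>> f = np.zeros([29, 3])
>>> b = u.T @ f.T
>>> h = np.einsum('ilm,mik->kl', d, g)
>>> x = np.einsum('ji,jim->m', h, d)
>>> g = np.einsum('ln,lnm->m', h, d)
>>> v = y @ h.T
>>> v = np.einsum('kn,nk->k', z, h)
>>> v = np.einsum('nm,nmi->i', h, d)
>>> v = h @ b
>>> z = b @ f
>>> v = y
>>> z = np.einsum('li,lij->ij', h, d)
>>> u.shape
(3, 11)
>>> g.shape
(31,)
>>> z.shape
(11, 31)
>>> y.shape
(11, 11)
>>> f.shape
(29, 3)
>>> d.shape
(3, 11, 31)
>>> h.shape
(3, 11)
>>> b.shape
(11, 29)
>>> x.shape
(31,)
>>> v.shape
(11, 11)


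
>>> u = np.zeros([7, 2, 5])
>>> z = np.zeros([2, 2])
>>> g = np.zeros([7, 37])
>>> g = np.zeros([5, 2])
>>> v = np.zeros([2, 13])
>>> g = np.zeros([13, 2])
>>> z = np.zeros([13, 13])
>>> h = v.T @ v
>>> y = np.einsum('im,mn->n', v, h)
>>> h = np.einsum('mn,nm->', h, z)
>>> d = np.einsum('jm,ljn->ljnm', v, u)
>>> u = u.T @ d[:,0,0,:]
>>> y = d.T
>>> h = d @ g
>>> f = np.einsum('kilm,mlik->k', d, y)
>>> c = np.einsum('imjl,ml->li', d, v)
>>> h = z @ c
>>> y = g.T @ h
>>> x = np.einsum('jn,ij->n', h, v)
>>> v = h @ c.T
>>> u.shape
(5, 2, 13)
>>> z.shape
(13, 13)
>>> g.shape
(13, 2)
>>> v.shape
(13, 13)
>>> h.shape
(13, 7)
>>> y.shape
(2, 7)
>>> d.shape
(7, 2, 5, 13)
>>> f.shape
(7,)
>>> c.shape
(13, 7)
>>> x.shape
(7,)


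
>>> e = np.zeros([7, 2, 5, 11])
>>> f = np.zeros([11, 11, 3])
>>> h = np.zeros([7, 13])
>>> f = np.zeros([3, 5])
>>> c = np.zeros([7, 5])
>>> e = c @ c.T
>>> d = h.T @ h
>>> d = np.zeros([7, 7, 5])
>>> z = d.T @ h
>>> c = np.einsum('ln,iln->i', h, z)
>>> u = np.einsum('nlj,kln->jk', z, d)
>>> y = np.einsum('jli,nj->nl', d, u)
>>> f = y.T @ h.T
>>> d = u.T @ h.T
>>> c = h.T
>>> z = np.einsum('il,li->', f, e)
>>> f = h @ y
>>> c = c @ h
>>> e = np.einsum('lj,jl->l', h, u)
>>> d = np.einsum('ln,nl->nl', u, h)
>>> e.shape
(7,)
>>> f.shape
(7, 7)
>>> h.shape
(7, 13)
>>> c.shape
(13, 13)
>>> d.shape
(7, 13)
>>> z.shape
()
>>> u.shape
(13, 7)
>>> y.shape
(13, 7)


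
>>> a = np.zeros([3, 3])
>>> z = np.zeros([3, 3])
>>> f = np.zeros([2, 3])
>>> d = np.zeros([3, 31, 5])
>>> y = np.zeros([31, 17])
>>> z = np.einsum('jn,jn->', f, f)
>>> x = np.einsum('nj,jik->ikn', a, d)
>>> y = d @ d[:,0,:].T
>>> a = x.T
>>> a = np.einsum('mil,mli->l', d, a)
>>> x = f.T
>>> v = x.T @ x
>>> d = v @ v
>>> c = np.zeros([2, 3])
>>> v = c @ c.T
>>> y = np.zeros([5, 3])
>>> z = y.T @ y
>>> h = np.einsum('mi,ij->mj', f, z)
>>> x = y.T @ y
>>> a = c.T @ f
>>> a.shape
(3, 3)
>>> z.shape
(3, 3)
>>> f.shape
(2, 3)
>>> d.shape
(2, 2)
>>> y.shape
(5, 3)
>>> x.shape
(3, 3)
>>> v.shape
(2, 2)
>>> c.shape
(2, 3)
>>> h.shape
(2, 3)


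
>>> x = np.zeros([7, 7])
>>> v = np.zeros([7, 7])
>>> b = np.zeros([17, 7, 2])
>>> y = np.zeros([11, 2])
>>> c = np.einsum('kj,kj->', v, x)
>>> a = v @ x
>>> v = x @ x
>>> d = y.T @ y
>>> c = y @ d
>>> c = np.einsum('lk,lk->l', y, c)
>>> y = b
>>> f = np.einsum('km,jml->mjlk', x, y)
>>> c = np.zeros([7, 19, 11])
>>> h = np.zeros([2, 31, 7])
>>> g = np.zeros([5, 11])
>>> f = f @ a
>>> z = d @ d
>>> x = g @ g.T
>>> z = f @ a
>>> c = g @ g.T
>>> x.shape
(5, 5)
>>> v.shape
(7, 7)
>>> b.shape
(17, 7, 2)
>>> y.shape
(17, 7, 2)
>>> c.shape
(5, 5)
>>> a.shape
(7, 7)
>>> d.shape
(2, 2)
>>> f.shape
(7, 17, 2, 7)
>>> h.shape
(2, 31, 7)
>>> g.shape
(5, 11)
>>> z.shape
(7, 17, 2, 7)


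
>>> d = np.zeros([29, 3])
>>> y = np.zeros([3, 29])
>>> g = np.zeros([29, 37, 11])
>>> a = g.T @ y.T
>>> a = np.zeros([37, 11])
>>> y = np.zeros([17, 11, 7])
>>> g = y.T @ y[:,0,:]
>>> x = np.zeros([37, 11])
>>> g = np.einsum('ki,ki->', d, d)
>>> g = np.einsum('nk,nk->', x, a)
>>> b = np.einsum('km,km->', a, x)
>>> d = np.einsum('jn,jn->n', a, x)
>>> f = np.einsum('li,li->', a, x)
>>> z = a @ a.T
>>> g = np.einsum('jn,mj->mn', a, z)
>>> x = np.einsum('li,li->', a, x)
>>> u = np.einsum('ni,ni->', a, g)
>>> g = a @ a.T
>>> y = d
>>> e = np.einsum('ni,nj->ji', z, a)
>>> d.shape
(11,)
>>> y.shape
(11,)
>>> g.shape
(37, 37)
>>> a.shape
(37, 11)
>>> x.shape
()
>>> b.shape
()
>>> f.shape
()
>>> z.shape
(37, 37)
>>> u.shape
()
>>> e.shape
(11, 37)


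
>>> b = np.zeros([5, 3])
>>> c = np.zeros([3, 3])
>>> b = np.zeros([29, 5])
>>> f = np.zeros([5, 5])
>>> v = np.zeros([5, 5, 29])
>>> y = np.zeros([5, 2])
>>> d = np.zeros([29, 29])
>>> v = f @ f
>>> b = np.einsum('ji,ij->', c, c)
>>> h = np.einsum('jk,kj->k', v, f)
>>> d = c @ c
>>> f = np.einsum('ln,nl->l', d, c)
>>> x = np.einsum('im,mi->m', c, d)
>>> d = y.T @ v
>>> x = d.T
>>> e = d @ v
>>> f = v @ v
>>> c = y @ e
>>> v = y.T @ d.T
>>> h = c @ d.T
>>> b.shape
()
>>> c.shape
(5, 5)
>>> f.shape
(5, 5)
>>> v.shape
(2, 2)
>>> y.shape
(5, 2)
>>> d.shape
(2, 5)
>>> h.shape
(5, 2)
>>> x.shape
(5, 2)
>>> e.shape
(2, 5)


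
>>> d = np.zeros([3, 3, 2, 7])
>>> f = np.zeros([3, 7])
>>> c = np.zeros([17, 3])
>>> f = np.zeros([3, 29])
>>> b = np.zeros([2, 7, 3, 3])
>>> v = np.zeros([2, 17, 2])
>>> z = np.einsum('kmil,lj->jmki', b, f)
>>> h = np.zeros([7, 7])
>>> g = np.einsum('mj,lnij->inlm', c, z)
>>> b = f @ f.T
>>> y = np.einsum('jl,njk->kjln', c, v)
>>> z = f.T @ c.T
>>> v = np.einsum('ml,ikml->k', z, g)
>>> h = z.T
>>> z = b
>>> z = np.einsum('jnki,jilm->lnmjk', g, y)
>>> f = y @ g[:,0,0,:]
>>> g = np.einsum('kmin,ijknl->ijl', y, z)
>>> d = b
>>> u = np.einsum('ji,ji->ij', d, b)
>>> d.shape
(3, 3)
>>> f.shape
(2, 17, 3, 17)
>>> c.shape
(17, 3)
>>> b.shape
(3, 3)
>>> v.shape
(7,)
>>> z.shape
(3, 7, 2, 2, 29)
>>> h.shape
(17, 29)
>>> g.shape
(3, 7, 29)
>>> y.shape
(2, 17, 3, 2)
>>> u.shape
(3, 3)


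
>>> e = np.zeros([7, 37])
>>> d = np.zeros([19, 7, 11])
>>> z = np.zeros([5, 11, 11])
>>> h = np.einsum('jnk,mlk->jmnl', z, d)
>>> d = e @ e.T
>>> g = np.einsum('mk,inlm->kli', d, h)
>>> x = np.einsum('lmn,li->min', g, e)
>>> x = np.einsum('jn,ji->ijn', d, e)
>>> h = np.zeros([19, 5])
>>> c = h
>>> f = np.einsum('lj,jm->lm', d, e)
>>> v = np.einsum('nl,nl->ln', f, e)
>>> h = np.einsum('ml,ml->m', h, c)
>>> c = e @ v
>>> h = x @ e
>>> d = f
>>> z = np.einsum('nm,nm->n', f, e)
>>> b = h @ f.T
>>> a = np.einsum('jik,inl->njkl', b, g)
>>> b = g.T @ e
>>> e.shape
(7, 37)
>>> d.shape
(7, 37)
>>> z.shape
(7,)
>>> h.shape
(37, 7, 37)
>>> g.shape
(7, 11, 5)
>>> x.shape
(37, 7, 7)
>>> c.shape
(7, 7)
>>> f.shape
(7, 37)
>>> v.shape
(37, 7)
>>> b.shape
(5, 11, 37)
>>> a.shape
(11, 37, 7, 5)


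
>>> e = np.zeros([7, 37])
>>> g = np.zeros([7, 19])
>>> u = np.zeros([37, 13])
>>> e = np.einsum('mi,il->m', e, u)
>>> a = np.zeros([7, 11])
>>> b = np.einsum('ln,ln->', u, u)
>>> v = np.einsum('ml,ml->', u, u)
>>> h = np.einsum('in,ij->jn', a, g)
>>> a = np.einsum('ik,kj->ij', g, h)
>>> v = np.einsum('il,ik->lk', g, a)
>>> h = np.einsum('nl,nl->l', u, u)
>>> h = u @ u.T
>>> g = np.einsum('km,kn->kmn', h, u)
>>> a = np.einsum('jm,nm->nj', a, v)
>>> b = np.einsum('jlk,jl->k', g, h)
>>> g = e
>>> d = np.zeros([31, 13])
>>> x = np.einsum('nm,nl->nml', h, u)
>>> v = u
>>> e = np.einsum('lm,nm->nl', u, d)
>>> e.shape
(31, 37)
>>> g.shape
(7,)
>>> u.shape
(37, 13)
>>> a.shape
(19, 7)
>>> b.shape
(13,)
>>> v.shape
(37, 13)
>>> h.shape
(37, 37)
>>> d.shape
(31, 13)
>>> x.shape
(37, 37, 13)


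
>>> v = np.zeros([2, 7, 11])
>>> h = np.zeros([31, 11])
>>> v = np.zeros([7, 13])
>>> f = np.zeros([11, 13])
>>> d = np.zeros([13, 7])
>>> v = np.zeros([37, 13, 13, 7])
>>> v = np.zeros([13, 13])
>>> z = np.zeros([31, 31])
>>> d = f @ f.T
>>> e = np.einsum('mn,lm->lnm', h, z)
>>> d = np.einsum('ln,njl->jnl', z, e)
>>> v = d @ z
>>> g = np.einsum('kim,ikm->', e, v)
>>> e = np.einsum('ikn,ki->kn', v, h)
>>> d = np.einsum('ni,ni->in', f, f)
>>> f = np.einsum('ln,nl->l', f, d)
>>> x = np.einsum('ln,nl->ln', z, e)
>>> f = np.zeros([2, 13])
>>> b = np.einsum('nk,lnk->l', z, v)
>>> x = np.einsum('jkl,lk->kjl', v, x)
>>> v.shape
(11, 31, 31)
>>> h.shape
(31, 11)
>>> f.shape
(2, 13)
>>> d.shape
(13, 11)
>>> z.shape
(31, 31)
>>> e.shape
(31, 31)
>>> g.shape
()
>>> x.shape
(31, 11, 31)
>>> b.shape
(11,)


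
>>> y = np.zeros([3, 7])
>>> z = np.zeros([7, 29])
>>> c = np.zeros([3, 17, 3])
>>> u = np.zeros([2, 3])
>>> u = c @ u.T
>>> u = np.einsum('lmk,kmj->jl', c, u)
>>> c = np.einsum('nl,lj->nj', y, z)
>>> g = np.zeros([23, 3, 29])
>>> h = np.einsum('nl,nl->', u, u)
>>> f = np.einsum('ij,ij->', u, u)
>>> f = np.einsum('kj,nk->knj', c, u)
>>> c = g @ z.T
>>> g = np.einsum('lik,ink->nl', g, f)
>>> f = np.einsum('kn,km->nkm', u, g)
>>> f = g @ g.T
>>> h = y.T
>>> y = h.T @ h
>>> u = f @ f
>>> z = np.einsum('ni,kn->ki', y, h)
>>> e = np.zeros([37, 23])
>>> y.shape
(3, 3)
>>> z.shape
(7, 3)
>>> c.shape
(23, 3, 7)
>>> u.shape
(2, 2)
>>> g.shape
(2, 23)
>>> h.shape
(7, 3)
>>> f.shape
(2, 2)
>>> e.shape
(37, 23)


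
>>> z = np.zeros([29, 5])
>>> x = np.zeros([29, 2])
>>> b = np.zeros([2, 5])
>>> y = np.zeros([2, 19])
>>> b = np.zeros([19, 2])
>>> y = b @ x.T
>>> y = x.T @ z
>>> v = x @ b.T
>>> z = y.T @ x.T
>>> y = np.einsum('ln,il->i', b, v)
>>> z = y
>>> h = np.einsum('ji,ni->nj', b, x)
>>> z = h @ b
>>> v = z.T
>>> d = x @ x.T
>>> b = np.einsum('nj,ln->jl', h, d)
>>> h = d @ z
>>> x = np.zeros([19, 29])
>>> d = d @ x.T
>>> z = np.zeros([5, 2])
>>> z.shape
(5, 2)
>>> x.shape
(19, 29)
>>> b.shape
(19, 29)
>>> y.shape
(29,)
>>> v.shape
(2, 29)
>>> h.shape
(29, 2)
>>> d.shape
(29, 19)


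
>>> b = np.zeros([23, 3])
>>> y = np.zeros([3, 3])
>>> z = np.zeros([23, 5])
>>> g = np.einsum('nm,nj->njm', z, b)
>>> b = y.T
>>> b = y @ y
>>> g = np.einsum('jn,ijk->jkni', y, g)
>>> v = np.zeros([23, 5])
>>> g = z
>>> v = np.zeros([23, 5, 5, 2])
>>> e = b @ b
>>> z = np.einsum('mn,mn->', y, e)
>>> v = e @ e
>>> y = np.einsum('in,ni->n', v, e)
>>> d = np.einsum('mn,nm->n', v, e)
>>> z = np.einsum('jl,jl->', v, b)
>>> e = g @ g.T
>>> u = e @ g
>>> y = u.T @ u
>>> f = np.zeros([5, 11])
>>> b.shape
(3, 3)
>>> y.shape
(5, 5)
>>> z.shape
()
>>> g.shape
(23, 5)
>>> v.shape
(3, 3)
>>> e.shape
(23, 23)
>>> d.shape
(3,)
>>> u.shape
(23, 5)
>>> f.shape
(5, 11)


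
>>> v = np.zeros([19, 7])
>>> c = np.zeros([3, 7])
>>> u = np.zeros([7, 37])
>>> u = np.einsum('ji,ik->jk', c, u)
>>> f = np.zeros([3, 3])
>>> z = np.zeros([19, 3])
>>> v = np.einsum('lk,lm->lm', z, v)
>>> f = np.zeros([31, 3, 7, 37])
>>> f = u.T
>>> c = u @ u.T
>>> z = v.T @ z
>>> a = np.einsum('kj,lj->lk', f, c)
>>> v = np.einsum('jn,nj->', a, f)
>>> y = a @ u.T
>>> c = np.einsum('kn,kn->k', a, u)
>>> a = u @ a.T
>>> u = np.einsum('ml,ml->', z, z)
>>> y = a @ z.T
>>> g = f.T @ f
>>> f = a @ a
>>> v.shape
()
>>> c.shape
(3,)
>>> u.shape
()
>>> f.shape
(3, 3)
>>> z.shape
(7, 3)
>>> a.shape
(3, 3)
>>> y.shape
(3, 7)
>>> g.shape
(3, 3)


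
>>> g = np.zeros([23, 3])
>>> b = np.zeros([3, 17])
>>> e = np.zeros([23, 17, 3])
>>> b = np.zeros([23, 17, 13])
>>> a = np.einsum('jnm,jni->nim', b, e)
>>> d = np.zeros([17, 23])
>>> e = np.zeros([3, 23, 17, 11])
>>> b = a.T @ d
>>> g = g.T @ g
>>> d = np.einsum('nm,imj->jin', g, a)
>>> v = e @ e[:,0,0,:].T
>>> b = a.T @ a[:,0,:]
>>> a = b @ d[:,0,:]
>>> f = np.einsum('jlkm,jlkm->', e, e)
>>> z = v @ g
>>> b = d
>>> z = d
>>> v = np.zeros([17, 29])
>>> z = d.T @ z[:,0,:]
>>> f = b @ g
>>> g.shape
(3, 3)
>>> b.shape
(13, 17, 3)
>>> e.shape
(3, 23, 17, 11)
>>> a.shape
(13, 3, 3)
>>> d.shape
(13, 17, 3)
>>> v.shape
(17, 29)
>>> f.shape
(13, 17, 3)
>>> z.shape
(3, 17, 3)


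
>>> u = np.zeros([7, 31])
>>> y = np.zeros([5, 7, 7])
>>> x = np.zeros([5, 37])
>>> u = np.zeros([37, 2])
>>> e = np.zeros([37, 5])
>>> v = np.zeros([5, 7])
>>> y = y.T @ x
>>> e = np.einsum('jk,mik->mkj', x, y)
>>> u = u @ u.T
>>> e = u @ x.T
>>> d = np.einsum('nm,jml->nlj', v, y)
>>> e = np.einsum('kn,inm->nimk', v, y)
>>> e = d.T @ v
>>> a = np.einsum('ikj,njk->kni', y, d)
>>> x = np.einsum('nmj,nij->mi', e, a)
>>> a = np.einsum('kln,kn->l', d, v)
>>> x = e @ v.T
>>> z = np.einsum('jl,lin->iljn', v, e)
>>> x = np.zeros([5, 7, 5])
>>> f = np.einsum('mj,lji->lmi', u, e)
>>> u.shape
(37, 37)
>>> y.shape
(7, 7, 37)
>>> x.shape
(5, 7, 5)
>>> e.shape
(7, 37, 7)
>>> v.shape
(5, 7)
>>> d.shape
(5, 37, 7)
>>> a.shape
(37,)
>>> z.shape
(37, 7, 5, 7)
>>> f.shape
(7, 37, 7)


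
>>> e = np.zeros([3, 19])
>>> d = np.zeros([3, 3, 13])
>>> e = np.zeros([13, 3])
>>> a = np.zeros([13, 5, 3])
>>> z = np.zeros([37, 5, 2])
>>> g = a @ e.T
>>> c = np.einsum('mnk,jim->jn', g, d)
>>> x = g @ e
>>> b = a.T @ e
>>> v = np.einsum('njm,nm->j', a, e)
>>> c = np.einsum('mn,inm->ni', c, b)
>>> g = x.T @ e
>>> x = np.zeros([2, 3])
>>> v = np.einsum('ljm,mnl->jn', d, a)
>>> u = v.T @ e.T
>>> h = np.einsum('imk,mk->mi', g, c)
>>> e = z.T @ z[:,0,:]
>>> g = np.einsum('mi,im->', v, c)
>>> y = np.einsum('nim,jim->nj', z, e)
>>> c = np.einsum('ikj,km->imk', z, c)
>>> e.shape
(2, 5, 2)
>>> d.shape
(3, 3, 13)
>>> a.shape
(13, 5, 3)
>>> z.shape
(37, 5, 2)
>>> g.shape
()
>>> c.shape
(37, 3, 5)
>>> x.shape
(2, 3)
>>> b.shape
(3, 5, 3)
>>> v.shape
(3, 5)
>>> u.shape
(5, 13)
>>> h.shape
(5, 3)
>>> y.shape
(37, 2)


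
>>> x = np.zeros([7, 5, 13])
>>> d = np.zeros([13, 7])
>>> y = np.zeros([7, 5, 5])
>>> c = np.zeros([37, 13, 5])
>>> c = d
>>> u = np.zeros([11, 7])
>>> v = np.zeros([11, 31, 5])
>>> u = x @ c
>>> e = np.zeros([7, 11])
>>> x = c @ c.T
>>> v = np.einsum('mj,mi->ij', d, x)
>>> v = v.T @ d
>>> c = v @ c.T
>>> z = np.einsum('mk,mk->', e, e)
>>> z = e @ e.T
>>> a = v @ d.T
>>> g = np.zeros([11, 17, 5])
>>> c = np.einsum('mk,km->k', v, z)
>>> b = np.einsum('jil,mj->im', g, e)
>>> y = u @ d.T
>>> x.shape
(13, 13)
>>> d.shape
(13, 7)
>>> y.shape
(7, 5, 13)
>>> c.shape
(7,)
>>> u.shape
(7, 5, 7)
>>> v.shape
(7, 7)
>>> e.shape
(7, 11)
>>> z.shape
(7, 7)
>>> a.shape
(7, 13)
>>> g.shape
(11, 17, 5)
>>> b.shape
(17, 7)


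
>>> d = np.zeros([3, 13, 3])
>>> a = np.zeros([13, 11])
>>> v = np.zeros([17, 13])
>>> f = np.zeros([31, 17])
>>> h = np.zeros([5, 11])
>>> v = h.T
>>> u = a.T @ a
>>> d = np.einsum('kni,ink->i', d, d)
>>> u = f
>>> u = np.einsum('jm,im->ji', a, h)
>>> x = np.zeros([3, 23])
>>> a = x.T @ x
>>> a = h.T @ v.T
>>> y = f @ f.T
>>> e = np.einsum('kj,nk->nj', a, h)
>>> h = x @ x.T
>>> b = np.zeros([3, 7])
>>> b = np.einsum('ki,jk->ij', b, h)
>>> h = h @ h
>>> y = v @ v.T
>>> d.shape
(3,)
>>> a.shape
(11, 11)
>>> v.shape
(11, 5)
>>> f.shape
(31, 17)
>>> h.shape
(3, 3)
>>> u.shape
(13, 5)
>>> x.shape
(3, 23)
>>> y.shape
(11, 11)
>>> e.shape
(5, 11)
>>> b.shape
(7, 3)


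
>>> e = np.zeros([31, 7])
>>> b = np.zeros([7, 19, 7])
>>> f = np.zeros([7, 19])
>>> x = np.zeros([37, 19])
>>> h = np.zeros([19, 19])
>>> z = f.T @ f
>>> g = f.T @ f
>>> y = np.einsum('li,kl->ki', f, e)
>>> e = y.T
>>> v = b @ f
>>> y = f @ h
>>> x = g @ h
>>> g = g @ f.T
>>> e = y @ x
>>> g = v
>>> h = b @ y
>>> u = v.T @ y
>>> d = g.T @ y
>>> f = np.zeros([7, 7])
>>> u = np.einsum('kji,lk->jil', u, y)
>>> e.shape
(7, 19)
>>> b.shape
(7, 19, 7)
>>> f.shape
(7, 7)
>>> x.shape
(19, 19)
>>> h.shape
(7, 19, 19)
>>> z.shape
(19, 19)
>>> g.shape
(7, 19, 19)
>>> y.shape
(7, 19)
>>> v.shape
(7, 19, 19)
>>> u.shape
(19, 19, 7)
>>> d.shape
(19, 19, 19)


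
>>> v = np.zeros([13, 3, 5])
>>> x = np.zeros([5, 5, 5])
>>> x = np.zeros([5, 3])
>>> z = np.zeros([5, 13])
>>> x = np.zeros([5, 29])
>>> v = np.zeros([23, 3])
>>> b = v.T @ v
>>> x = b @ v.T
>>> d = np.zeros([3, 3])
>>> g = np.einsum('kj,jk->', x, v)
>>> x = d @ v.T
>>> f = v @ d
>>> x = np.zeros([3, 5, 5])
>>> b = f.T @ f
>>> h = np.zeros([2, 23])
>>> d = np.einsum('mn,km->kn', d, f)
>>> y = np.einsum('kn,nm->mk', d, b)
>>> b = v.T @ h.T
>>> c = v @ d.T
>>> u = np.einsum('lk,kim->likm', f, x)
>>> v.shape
(23, 3)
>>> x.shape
(3, 5, 5)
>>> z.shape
(5, 13)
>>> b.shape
(3, 2)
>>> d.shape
(23, 3)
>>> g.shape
()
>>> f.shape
(23, 3)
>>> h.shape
(2, 23)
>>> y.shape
(3, 23)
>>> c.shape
(23, 23)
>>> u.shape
(23, 5, 3, 5)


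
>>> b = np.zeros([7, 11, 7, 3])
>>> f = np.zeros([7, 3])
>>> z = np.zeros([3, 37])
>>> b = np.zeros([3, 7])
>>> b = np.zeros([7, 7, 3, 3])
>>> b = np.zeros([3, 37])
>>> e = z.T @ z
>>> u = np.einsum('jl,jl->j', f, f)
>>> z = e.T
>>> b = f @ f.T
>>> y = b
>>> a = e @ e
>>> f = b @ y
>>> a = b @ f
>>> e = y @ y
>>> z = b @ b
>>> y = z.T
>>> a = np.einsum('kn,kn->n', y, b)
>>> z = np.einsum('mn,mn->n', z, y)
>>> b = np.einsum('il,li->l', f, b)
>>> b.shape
(7,)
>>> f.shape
(7, 7)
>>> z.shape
(7,)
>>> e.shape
(7, 7)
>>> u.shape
(7,)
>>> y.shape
(7, 7)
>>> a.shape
(7,)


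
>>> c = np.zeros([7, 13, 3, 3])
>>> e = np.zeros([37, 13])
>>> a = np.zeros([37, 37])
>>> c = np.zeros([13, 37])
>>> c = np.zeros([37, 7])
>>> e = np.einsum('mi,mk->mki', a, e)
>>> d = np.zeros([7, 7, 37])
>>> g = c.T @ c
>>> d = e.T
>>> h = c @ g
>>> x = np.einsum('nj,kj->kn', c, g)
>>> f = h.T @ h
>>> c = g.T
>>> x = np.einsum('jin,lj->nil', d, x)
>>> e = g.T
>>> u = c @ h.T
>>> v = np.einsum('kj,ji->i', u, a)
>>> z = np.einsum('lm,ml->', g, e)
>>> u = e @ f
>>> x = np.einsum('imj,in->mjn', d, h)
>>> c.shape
(7, 7)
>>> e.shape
(7, 7)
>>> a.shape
(37, 37)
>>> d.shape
(37, 13, 37)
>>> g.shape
(7, 7)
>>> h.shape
(37, 7)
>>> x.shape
(13, 37, 7)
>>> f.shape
(7, 7)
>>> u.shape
(7, 7)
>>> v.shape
(37,)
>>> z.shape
()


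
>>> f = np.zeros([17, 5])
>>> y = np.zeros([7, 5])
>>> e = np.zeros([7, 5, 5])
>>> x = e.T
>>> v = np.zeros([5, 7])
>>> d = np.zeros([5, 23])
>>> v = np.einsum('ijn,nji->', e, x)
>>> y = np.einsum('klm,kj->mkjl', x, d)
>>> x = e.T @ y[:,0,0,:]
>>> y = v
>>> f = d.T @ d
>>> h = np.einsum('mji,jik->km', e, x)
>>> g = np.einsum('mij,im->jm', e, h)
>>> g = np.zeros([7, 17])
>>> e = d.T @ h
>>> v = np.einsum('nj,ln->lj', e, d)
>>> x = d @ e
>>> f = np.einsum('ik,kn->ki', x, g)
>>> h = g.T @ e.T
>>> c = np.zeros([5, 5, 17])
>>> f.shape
(7, 5)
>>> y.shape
()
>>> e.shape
(23, 7)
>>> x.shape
(5, 7)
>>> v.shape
(5, 7)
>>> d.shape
(5, 23)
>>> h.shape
(17, 23)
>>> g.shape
(7, 17)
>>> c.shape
(5, 5, 17)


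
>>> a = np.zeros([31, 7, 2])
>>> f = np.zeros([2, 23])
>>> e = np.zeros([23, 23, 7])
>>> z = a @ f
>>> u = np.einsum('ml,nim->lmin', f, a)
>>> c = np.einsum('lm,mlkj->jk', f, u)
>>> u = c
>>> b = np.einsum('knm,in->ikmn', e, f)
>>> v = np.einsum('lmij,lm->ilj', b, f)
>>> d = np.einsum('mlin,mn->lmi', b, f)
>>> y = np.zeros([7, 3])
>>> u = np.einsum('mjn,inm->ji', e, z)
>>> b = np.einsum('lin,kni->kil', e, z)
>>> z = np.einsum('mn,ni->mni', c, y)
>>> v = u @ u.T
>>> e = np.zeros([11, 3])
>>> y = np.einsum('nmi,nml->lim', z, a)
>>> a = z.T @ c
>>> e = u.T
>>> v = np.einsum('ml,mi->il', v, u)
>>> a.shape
(3, 7, 7)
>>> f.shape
(2, 23)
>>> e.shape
(31, 23)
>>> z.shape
(31, 7, 3)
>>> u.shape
(23, 31)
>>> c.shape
(31, 7)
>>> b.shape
(31, 23, 23)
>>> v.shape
(31, 23)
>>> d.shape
(23, 2, 7)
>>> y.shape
(2, 3, 7)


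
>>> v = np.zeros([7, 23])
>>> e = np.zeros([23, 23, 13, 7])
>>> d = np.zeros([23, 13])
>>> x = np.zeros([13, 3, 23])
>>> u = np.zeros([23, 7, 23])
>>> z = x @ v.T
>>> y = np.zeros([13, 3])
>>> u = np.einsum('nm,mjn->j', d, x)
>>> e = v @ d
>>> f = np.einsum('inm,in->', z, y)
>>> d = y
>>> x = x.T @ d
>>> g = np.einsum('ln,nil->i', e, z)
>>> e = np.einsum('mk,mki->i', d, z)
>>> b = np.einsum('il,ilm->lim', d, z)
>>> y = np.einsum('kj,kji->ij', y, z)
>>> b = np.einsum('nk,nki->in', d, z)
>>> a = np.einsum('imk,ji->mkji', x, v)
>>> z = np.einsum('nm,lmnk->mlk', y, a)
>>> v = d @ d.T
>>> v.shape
(13, 13)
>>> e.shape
(7,)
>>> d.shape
(13, 3)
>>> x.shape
(23, 3, 3)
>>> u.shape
(3,)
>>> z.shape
(3, 3, 23)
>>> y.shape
(7, 3)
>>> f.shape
()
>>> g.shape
(3,)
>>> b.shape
(7, 13)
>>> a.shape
(3, 3, 7, 23)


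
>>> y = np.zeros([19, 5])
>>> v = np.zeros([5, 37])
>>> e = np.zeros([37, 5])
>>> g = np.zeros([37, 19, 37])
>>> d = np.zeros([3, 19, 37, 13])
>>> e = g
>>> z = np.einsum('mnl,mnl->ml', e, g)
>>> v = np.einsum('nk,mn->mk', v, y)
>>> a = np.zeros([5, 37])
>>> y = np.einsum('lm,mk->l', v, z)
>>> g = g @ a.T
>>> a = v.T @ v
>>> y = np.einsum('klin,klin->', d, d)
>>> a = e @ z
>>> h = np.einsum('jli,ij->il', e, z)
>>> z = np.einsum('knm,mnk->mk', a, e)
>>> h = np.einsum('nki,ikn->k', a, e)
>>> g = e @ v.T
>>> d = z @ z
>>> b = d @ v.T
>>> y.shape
()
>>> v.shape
(19, 37)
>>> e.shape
(37, 19, 37)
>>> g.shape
(37, 19, 19)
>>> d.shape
(37, 37)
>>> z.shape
(37, 37)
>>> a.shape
(37, 19, 37)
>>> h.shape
(19,)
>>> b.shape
(37, 19)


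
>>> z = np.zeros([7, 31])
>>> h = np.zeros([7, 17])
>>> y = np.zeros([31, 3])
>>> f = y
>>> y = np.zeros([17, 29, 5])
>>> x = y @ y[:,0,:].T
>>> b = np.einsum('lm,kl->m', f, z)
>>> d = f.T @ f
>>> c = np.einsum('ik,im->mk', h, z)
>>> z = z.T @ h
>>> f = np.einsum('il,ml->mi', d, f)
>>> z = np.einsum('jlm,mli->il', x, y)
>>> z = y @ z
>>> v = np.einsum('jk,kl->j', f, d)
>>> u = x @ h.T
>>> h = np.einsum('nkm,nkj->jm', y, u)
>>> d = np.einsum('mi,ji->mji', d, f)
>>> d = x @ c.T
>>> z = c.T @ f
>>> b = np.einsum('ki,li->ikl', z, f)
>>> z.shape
(17, 3)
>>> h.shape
(7, 5)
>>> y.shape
(17, 29, 5)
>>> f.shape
(31, 3)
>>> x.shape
(17, 29, 17)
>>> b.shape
(3, 17, 31)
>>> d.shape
(17, 29, 31)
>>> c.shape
(31, 17)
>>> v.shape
(31,)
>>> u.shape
(17, 29, 7)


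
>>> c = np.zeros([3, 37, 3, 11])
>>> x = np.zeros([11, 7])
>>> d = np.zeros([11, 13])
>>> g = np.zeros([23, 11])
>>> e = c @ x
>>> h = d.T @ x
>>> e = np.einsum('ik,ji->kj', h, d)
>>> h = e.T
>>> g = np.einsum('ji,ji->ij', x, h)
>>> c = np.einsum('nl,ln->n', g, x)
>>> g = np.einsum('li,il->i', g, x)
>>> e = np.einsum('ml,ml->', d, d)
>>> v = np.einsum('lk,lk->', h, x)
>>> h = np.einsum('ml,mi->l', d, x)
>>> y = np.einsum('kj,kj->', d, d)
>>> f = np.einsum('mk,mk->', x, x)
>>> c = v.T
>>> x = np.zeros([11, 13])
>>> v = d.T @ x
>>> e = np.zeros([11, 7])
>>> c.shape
()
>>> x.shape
(11, 13)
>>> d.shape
(11, 13)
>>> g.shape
(11,)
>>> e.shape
(11, 7)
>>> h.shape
(13,)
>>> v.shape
(13, 13)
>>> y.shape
()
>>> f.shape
()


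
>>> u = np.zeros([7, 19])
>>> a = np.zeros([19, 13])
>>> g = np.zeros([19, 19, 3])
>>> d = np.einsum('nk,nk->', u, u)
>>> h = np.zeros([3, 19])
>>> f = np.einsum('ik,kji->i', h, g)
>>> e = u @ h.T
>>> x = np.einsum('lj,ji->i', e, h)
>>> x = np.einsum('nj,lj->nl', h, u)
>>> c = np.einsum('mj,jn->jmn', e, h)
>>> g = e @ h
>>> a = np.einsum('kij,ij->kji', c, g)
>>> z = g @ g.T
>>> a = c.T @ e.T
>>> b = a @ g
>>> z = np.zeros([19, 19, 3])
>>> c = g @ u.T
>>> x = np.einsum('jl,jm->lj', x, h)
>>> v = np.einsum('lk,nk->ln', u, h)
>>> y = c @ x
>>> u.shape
(7, 19)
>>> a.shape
(19, 7, 7)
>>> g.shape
(7, 19)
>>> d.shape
()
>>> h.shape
(3, 19)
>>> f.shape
(3,)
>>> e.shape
(7, 3)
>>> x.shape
(7, 3)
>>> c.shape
(7, 7)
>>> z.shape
(19, 19, 3)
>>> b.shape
(19, 7, 19)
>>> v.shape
(7, 3)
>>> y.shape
(7, 3)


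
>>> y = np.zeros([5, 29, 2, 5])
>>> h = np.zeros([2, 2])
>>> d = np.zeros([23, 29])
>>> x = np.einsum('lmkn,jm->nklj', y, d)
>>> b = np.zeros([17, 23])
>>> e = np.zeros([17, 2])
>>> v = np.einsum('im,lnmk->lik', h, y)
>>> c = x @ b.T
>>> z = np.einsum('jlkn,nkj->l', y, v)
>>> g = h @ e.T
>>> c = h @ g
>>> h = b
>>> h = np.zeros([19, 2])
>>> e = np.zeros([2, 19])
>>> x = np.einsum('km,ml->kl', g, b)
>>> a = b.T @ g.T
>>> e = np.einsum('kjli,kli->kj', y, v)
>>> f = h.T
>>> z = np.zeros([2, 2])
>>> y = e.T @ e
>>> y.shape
(29, 29)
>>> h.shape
(19, 2)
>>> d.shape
(23, 29)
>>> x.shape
(2, 23)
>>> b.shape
(17, 23)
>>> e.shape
(5, 29)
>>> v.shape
(5, 2, 5)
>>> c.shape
(2, 17)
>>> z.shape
(2, 2)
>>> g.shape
(2, 17)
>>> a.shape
(23, 2)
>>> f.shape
(2, 19)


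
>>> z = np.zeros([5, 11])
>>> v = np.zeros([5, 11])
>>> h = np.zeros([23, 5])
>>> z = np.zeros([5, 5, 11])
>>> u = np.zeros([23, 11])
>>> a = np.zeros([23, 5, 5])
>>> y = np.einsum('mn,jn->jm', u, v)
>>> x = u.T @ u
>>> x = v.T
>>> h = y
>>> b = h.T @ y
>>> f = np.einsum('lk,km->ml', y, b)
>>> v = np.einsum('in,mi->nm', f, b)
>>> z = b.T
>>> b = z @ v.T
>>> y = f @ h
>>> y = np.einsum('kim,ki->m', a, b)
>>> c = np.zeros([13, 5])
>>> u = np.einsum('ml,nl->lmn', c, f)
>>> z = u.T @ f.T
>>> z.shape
(23, 13, 23)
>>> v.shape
(5, 23)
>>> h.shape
(5, 23)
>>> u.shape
(5, 13, 23)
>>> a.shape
(23, 5, 5)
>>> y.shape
(5,)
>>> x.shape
(11, 5)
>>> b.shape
(23, 5)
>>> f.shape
(23, 5)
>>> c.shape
(13, 5)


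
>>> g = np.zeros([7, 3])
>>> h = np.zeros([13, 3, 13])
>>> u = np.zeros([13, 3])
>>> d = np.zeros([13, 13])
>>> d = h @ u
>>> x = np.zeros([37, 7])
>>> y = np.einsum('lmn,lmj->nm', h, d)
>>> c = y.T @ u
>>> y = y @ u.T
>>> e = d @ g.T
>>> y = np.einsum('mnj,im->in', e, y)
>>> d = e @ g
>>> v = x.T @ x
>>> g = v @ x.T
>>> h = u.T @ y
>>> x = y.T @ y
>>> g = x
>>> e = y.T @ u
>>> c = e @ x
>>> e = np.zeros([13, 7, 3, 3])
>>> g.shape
(3, 3)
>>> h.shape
(3, 3)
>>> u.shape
(13, 3)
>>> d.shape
(13, 3, 3)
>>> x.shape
(3, 3)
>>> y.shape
(13, 3)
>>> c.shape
(3, 3)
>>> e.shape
(13, 7, 3, 3)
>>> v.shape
(7, 7)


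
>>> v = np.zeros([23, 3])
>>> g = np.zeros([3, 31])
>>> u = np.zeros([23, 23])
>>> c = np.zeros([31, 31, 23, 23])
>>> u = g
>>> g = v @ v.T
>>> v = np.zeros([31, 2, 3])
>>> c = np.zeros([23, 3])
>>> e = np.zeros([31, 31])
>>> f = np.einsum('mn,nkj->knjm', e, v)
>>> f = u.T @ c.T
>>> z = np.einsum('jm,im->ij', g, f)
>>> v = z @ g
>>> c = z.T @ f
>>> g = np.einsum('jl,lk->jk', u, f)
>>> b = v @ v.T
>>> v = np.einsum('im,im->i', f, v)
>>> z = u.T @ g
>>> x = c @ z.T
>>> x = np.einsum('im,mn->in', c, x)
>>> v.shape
(31,)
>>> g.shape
(3, 23)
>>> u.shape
(3, 31)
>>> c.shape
(23, 23)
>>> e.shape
(31, 31)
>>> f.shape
(31, 23)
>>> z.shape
(31, 23)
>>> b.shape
(31, 31)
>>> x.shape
(23, 31)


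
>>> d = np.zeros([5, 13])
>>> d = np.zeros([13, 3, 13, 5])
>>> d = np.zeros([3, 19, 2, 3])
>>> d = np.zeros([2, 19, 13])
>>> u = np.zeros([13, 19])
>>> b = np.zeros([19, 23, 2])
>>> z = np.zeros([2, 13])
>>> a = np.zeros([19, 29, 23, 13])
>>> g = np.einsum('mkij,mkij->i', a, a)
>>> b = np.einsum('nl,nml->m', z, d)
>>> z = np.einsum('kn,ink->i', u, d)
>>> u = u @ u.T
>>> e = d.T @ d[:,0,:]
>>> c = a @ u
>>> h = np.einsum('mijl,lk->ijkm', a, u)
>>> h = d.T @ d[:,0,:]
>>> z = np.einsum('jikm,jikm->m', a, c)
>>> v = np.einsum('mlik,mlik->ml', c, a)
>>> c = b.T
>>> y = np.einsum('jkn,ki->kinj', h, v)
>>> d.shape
(2, 19, 13)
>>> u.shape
(13, 13)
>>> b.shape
(19,)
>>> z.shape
(13,)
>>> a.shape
(19, 29, 23, 13)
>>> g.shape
(23,)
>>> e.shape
(13, 19, 13)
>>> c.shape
(19,)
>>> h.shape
(13, 19, 13)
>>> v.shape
(19, 29)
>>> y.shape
(19, 29, 13, 13)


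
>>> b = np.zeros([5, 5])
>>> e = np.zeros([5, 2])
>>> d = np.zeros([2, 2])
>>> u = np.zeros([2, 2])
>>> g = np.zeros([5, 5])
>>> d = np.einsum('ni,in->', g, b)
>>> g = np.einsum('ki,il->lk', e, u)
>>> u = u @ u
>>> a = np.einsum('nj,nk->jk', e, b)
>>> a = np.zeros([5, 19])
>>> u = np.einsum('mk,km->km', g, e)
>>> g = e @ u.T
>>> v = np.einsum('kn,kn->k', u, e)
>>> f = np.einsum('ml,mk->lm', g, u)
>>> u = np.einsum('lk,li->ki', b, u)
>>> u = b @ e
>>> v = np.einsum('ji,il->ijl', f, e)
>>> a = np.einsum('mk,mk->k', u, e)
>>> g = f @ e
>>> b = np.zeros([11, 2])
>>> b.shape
(11, 2)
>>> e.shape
(5, 2)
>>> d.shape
()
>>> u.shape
(5, 2)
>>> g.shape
(5, 2)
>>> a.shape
(2,)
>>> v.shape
(5, 5, 2)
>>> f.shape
(5, 5)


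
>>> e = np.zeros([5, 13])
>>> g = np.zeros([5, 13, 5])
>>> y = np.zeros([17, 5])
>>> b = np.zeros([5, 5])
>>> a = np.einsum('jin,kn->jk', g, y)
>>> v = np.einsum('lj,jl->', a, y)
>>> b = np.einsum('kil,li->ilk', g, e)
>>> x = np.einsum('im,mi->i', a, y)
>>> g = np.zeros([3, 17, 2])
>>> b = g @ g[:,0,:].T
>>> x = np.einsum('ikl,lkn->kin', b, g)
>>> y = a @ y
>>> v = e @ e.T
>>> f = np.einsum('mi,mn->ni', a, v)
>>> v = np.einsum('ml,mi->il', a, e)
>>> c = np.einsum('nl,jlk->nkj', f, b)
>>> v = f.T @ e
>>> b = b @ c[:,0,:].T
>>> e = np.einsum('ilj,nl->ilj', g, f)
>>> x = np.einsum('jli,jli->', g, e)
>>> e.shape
(3, 17, 2)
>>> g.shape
(3, 17, 2)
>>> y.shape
(5, 5)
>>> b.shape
(3, 17, 5)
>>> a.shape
(5, 17)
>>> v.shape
(17, 13)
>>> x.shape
()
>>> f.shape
(5, 17)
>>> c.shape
(5, 3, 3)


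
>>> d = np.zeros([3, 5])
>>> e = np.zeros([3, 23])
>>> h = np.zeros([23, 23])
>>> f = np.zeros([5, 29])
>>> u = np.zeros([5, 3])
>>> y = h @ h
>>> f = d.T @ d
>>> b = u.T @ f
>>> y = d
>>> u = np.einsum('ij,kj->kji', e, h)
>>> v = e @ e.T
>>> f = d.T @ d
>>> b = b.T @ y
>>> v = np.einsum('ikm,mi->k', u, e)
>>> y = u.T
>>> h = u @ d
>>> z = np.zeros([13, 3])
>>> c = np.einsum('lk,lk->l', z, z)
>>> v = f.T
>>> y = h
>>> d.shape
(3, 5)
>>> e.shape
(3, 23)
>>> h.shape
(23, 23, 5)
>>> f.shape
(5, 5)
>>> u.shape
(23, 23, 3)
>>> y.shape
(23, 23, 5)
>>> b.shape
(5, 5)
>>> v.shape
(5, 5)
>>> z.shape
(13, 3)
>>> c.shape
(13,)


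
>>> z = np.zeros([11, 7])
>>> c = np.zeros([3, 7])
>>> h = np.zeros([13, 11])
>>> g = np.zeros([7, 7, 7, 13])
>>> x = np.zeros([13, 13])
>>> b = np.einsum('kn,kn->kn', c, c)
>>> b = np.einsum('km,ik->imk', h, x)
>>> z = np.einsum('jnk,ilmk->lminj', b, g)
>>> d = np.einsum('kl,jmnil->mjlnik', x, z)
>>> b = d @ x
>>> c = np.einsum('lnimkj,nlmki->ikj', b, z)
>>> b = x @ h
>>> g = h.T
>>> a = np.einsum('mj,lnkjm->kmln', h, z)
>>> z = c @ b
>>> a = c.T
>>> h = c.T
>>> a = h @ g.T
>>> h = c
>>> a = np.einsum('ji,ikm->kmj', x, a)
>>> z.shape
(13, 11, 11)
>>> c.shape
(13, 11, 13)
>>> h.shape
(13, 11, 13)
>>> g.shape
(11, 13)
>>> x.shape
(13, 13)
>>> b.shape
(13, 11)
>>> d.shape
(7, 7, 13, 7, 11, 13)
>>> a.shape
(11, 11, 13)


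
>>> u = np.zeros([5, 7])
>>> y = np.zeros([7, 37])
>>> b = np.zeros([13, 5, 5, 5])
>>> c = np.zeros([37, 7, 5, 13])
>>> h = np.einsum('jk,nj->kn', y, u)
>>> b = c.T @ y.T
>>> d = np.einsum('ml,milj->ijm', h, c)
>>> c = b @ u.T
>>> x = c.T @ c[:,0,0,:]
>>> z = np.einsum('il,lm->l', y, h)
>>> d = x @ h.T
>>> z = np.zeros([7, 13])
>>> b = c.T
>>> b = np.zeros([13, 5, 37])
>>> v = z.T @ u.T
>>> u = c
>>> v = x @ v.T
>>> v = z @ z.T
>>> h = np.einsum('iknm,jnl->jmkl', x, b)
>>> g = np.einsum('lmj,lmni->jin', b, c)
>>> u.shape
(13, 5, 7, 5)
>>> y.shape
(7, 37)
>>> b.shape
(13, 5, 37)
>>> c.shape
(13, 5, 7, 5)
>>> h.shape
(13, 5, 7, 37)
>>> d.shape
(5, 7, 5, 37)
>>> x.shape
(5, 7, 5, 5)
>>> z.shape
(7, 13)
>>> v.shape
(7, 7)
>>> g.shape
(37, 5, 7)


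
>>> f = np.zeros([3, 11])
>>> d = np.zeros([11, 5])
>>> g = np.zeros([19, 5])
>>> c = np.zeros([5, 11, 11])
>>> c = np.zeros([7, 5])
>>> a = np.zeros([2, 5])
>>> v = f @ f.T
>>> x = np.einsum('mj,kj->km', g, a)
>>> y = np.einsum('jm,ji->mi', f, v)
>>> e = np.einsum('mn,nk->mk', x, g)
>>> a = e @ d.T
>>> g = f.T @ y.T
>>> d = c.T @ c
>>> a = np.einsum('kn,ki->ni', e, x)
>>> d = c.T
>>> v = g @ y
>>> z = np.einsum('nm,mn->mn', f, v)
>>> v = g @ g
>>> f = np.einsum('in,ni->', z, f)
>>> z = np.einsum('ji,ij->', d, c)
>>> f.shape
()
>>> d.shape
(5, 7)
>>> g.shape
(11, 11)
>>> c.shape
(7, 5)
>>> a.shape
(5, 19)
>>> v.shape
(11, 11)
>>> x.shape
(2, 19)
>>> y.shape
(11, 3)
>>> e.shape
(2, 5)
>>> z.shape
()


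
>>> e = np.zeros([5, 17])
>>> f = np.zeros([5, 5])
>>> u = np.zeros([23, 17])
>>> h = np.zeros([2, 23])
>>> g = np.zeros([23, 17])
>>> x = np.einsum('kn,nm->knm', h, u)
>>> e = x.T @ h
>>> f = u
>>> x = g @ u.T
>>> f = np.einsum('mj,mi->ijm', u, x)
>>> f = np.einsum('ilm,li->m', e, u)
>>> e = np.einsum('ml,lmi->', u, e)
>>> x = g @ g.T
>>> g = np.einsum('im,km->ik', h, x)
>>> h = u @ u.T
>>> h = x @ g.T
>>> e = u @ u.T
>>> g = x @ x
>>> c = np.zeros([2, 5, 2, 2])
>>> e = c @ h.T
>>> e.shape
(2, 5, 2, 23)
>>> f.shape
(23,)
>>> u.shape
(23, 17)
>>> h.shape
(23, 2)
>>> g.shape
(23, 23)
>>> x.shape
(23, 23)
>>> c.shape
(2, 5, 2, 2)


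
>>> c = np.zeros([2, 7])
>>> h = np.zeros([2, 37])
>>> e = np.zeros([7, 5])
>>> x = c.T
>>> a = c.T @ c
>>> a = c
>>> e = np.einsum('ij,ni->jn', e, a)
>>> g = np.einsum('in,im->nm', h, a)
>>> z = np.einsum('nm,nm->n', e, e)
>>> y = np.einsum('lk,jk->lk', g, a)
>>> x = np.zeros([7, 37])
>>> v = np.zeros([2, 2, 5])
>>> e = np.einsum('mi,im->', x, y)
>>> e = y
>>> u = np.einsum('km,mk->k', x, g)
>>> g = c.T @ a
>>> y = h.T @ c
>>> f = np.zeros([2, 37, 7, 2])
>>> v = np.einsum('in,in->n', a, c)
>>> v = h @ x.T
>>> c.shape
(2, 7)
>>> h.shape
(2, 37)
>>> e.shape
(37, 7)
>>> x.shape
(7, 37)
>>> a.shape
(2, 7)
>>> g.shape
(7, 7)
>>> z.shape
(5,)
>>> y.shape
(37, 7)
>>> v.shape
(2, 7)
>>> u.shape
(7,)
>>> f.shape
(2, 37, 7, 2)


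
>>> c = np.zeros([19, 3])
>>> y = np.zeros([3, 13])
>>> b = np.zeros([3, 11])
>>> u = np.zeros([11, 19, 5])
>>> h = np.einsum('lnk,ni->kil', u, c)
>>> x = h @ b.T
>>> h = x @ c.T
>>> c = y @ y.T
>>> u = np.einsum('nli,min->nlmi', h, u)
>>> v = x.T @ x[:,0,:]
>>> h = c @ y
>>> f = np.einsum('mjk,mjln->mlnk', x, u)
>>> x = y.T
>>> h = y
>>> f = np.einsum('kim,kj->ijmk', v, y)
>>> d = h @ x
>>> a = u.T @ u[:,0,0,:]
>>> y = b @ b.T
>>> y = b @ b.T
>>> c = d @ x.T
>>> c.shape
(3, 13)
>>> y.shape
(3, 3)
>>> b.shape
(3, 11)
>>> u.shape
(5, 3, 11, 19)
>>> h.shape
(3, 13)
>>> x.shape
(13, 3)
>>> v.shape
(3, 3, 3)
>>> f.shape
(3, 13, 3, 3)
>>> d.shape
(3, 3)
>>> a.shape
(19, 11, 3, 19)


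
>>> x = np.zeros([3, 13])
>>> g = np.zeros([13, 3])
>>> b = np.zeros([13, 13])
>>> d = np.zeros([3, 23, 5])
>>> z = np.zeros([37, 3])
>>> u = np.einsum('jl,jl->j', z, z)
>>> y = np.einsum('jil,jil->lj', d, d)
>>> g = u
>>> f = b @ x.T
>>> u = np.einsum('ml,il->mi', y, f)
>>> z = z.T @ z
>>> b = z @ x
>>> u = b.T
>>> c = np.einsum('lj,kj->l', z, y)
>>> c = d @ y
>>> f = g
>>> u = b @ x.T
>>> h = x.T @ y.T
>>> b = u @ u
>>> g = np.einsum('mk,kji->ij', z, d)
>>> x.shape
(3, 13)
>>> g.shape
(5, 23)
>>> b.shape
(3, 3)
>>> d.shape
(3, 23, 5)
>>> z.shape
(3, 3)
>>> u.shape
(3, 3)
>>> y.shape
(5, 3)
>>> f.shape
(37,)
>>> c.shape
(3, 23, 3)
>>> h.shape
(13, 5)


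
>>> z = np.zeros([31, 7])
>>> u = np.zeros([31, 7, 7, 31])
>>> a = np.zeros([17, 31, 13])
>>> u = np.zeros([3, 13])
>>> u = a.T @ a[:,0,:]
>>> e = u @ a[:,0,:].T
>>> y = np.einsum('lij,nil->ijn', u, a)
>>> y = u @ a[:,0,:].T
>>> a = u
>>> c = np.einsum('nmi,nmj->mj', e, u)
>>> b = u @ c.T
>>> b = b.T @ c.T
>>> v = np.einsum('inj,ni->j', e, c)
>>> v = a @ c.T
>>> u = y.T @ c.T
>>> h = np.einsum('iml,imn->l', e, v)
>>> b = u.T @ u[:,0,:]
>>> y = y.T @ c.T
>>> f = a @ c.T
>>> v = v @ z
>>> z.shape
(31, 7)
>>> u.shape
(17, 31, 31)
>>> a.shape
(13, 31, 13)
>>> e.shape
(13, 31, 17)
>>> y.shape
(17, 31, 31)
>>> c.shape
(31, 13)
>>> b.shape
(31, 31, 31)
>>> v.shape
(13, 31, 7)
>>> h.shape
(17,)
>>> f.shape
(13, 31, 31)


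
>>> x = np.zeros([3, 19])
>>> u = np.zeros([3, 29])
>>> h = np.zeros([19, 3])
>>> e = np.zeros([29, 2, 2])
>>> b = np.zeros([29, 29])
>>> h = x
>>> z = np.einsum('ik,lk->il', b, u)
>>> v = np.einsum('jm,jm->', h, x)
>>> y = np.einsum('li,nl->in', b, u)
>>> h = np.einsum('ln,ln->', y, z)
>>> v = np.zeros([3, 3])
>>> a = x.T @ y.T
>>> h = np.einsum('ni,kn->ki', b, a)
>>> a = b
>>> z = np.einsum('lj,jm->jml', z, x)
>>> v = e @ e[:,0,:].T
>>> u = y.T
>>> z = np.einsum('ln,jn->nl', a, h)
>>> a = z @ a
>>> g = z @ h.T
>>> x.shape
(3, 19)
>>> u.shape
(3, 29)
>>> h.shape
(19, 29)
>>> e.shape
(29, 2, 2)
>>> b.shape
(29, 29)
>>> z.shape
(29, 29)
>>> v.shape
(29, 2, 29)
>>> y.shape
(29, 3)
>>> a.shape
(29, 29)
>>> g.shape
(29, 19)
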